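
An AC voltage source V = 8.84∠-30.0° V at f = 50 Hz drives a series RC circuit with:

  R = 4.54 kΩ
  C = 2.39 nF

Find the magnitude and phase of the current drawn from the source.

Step 1 — Angular frequency: ω = 2π·f = 2π·50 = 314.2 rad/s.
Step 2 — Component impedances:
  R: Z = R = 4540 Ω
  C: Z = 1/(jωC) = -j/(ω·C) = 0 - j1.332e+06 Ω
Step 3 — Series combination: Z_total = R + C = 4540 - j1.332e+06 Ω = 1.332e+06∠-89.8° Ω.
Step 4 — Source phasor: V = 8.84∠-30.0° V = 7.656 - j4.42 V.
Step 5 — Ohm's law: I = V / Z_total = (7.656 - j4.42) / (4540 - j1.332e+06) = 3.338e-06 + j5.737e-06 A.
Step 6 — Convert to polar: |I| = 6.637e-06 A, ∠I = 59.8°.

I = 6.637e-06∠59.8° A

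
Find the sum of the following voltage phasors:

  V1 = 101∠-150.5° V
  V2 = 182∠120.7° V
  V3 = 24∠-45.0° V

Step 1 — Convert each phasor to rectangular form:
  V1 = 101·(cos(-150.5°) + j·sin(-150.5°)) = -87.91 - j49.73 V
  V2 = 182·(cos(120.7°) + j·sin(120.7°)) = -92.92 + j156.5 V
  V3 = 24·(cos(-45.0°) + j·sin(-45.0°)) = 16.97 - j16.97 V
Step 2 — Sum components: V_total = -163.9 + j89.79 V.
Step 3 — Convert to polar: |V_total| = 186.8 V, ∠V_total = 151.3°.

V_total = 186.8∠151.3° V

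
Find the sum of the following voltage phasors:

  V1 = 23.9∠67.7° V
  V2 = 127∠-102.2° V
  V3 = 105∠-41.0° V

Step 1 — Convert each phasor to rectangular form:
  V1 = 23.9·(cos(67.7°) + j·sin(67.7°)) = 9.069 + j22.11 V
  V2 = 127·(cos(-102.2°) + j·sin(-102.2°)) = -26.84 - j124.1 V
  V3 = 105·(cos(-41.0°) + j·sin(-41.0°)) = 79.24 - j68.89 V
Step 2 — Sum components: V_total = 61.48 - j170.9 V.
Step 3 — Convert to polar: |V_total| = 181.6 V, ∠V_total = -70.2°.

V_total = 181.6∠-70.2° V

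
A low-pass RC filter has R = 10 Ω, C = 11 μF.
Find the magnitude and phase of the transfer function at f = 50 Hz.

Step 1 — Angular frequency: ω = 2π·50 = 314.2 rad/s.
Step 2 — Transfer function: H(jω) = 1/(1 + jωRC).
Step 3 — Denominator: 1 + jωRC = 1 + j·314.2·10·1.1e-05 = 1 + j0.03456.
Step 4 — H = 0.9988 - j0.03452.
Step 5 — Magnitude: |H| = 0.9994 (-0.0 dB); phase: φ = -2.0°.

|H| = 0.9994 (-0.0 dB), φ = -2.0°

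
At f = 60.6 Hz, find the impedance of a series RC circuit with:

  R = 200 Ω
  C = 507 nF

Step 1 — Angular frequency: ω = 2π·f = 2π·60.6 = 380.8 rad/s.
Step 2 — Component impedances:
  R: Z = R = 200 Ω
  C: Z = 1/(jωC) = -j/(ω·C) = 0 - j5180 Ω
Step 3 — Series combination: Z_total = R + C = 200 - j5180 Ω = 5184∠-87.8° Ω.

Z = 200 - j5180 Ω = 5184∠-87.8° Ω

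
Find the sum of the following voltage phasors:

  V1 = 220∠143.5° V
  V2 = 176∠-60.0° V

Step 1 — Convert each phasor to rectangular form:
  V1 = 220·(cos(143.5°) + j·sin(143.5°)) = -176.8 + j130.9 V
  V2 = 176·(cos(-60.0°) + j·sin(-60.0°)) = 88 - j152.4 V
Step 2 — Sum components: V_total = -88.85 - j21.56 V.
Step 3 — Convert to polar: |V_total| = 91.43 V, ∠V_total = -166.4°.

V_total = 91.43∠-166.4° V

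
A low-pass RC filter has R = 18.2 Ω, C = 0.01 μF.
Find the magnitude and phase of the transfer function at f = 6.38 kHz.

Step 1 — Angular frequency: ω = 2π·6380 = 4.009e+04 rad/s.
Step 2 — Transfer function: H(jω) = 1/(1 + jωRC).
Step 3 — Denominator: 1 + jωRC = 1 + j·4.009e+04·18.2·1e-08 = 1 + j0.007296.
Step 4 — H = 0.9999 - j0.007295.
Step 5 — Magnitude: |H| = 1 (-0.0 dB); phase: φ = -0.4°.

|H| = 1 (-0.0 dB), φ = -0.4°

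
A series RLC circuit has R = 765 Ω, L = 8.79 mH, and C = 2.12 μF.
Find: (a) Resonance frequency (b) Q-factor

Step 1 — Resonance condition Im(Z)=0 gives ω₀ = 1/√(LC).
Step 2 — ω₀ = 1/√(0.00879·2.12e-06) = 7326 rad/s.
Step 3 — f₀ = ω₀/(2π) = 1166 Hz.
Step 4 — Series Q: Q = ω₀L/R = 7326·0.00879/765 = 0.08417.

(a) f₀ = 1166 Hz  (b) Q = 0.08417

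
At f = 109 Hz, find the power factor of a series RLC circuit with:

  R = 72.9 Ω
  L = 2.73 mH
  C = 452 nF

Step 1 — Angular frequency: ω = 2π·f = 2π·109 = 684.9 rad/s.
Step 2 — Component impedances:
  R: Z = R = 72.9 Ω
  L: Z = jωL = j·684.9·0.00273 = 0 + j1.87 Ω
  C: Z = 1/(jωC) = -j/(ω·C) = 0 - j3230 Ω
Step 3 — Series combination: Z_total = R + L + C = 72.9 - j3229 Ω = 3229∠-88.7° Ω.
Step 4 — Power factor: PF = cos(φ) = Re(Z)/|Z| = 72.9/3229.3 = 0.02257.
Step 5 — Type: Im(Z) = -3229 ⇒ leading (phase φ = -88.7°).

PF = 0.02257 (leading, φ = -88.7°)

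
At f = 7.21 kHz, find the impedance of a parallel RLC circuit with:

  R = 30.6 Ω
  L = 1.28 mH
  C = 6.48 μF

Step 1 — Angular frequency: ω = 2π·f = 2π·7210 = 4.53e+04 rad/s.
Step 2 — Component impedances:
  R: Z = R = 30.6 Ω
  L: Z = jωL = j·4.53e+04·0.00128 = 0 + j57.99 Ω
  C: Z = 1/(jωC) = -j/(ω·C) = 0 - j3.407 Ω
Step 3 — Parallel combination: 1/Z_total = 1/R + 1/L + 1/C; Z_total = 0.4221 - j3.569 Ω = 3.594∠-83.3° Ω.

Z = 0.4221 - j3.569 Ω = 3.594∠-83.3° Ω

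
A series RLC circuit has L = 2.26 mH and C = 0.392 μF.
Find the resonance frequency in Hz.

Step 1 — Resonance condition Im(Z)=0 gives ω₀ = 1/√(LC).
Step 2 — ω₀ = 1/√(0.00226·3.92e-07) = 3.36e+04 rad/s.
Step 3 — f₀ = ω₀/(2π) = 5347 Hz.

f₀ = 5347 Hz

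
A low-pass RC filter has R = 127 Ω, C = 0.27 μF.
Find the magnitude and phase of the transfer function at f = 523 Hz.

Step 1 — Angular frequency: ω = 2π·523 = 3286 rad/s.
Step 2 — Transfer function: H(jω) = 1/(1 + jωRC).
Step 3 — Denominator: 1 + jωRC = 1 + j·3286·127·2.7e-07 = 1 + j0.1127.
Step 4 — H = 0.9875 - j0.1113.
Step 5 — Magnitude: |H| = 0.9937 (-0.1 dB); phase: φ = -6.4°.

|H| = 0.9937 (-0.1 dB), φ = -6.4°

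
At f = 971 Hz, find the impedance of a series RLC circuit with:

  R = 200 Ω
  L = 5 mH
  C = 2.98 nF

Step 1 — Angular frequency: ω = 2π·f = 2π·971 = 6101 rad/s.
Step 2 — Component impedances:
  R: Z = R = 200 Ω
  L: Z = jωL = j·6101·0.005 = 0 + j30.5 Ω
  C: Z = 1/(jωC) = -j/(ω·C) = 0 - j5.5e+04 Ω
Step 3 — Series combination: Z_total = R + L + C = 200 - j5.497e+04 Ω = 5.497e+04∠-89.8° Ω.

Z = 200 - j5.497e+04 Ω = 5.497e+04∠-89.8° Ω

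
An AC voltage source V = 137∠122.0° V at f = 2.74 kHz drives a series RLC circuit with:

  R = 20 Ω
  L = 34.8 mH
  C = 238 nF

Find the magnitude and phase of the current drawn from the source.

Step 1 — Angular frequency: ω = 2π·f = 2π·2740 = 1.722e+04 rad/s.
Step 2 — Component impedances:
  R: Z = R = 20 Ω
  L: Z = jωL = j·1.722e+04·0.0348 = 0 + j599.1 Ω
  C: Z = 1/(jωC) = -j/(ω·C) = 0 - j244.1 Ω
Step 3 — Series combination: Z_total = R + L + C = 20 + j355.1 Ω = 355.6∠86.8° Ω.
Step 4 — Source phasor: V = 137∠122.0° V = -72.6 + j116.2 V.
Step 5 — Ohm's law: I = V / Z_total = (-72.6 + j116.2) / (20 + j355.1) = 0.3147 + j0.2222 A.
Step 6 — Convert to polar: |I| = 0.3852 A, ∠I = 35.2°.

I = 0.3852∠35.2° A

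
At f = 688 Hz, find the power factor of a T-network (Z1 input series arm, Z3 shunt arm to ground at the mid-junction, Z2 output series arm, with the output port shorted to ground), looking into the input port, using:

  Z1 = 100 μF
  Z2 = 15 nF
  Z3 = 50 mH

Step 1 — Angular frequency: ω = 2π·f = 2π·688 = 4323 rad/s.
Step 2 — Component impedances:
  Z1: Z = 1/(jωC) = -j/(ω·C) = 0 - j2.313 Ω
  Z2: Z = 1/(jωC) = -j/(ω·C) = 0 - j1.542e+04 Ω
  Z3: Z = jωL = j·4323·0.05 = 0 + j216.1 Ω
Step 3 — With the output port shorted to ground, the output series arm Z2 runs from the junction to ground; the shunt arm Z3 also runs from the junction to ground. They appear in parallel: Z3 || Z2 = 0 + j219.2 Ω.
Step 4 — Series with input arm Z1: Z_in = Z1 + (Z3 || Z2) = 0 + j216.9 Ω = 216.9∠90.0° Ω.
Step 5 — Power factor: PF = cos(φ) = Re(Z)/|Z| = 0/216.9 = 0.
Step 6 — Type: Im(Z) = 216.9 ⇒ lagging (phase φ = 90.0°).

PF = 0 (lagging, φ = 90.0°)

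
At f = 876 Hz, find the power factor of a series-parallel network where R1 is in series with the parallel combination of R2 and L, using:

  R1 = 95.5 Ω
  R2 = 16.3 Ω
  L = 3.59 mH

Step 1 — Angular frequency: ω = 2π·f = 2π·876 = 5504 rad/s.
Step 2 — Component impedances:
  R1: Z = R = 95.5 Ω
  R2: Z = R = 16.3 Ω
  L: Z = jωL = j·5504·0.00359 = 0 + j19.76 Ω
Step 3 — Parallel branch: R2 || L = 1/(1/R2 + 1/L) = 9.7 + j8.001 Ω.
Step 4 — Series with R1: Z_total = R1 + (R2 || L) = 105.2 + j8.001 Ω = 105.5∠4.3° Ω.
Step 5 — Power factor: PF = cos(φ) = Re(Z)/|Z| = 105.2/105.503 = 0.9971.
Step 6 — Type: Im(Z) = 8.001 ⇒ lagging (phase φ = 4.3°).

PF = 0.9971 (lagging, φ = 4.3°)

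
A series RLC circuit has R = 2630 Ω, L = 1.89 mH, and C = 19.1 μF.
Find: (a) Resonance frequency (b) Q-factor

Step 1 — Resonance condition Im(Z)=0 gives ω₀ = 1/√(LC).
Step 2 — ω₀ = 1/√(0.00189·1.91e-05) = 5263 rad/s.
Step 3 — f₀ = ω₀/(2π) = 837.7 Hz.
Step 4 — Series Q: Q = ω₀L/R = 5263·0.00189/2630 = 0.003782.

(a) f₀ = 837.7 Hz  (b) Q = 0.003782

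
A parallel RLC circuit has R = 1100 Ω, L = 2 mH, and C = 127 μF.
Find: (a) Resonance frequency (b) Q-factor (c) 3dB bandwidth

Step 1 — Resonance: ω₀ = 1/√(LC) = 1/√(0.002·0.000127) = 1984 rad/s.
Step 2 — f₀ = ω₀/(2π) = 315.8 Hz.
Step 3 — Parallel Q: Q = R/(ω₀L) = 1100/(1984·0.002) = 277.2.
Step 4 — Bandwidth: Δω = ω₀/Q = 7.158 rad/s; BW = Δω/(2π) = 1.139 Hz.

(a) f₀ = 315.8 Hz  (b) Q = 277.2  (c) BW = 1.139 Hz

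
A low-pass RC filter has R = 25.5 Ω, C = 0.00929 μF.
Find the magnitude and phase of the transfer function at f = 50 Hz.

Step 1 — Angular frequency: ω = 2π·50 = 314.2 rad/s.
Step 2 — Transfer function: H(jω) = 1/(1 + jωRC).
Step 3 — Denominator: 1 + jωRC = 1 + j·314.2·25.5·9.29e-09 = 1 + j7.442e-05.
Step 4 — H = 1 - j7.442e-05.
Step 5 — Magnitude: |H| = 1 (-0.0 dB); phase: φ = -0.0°.

|H| = 1 (-0.0 dB), φ = -0.0°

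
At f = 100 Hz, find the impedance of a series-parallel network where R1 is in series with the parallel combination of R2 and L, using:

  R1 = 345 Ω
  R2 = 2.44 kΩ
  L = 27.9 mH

Step 1 — Angular frequency: ω = 2π·f = 2π·100 = 628.3 rad/s.
Step 2 — Component impedances:
  R1: Z = R = 345 Ω
  R2: Z = R = 2440 Ω
  L: Z = jωL = j·628.3·0.0279 = 0 + j17.53 Ω
Step 3 — Parallel branch: R2 || L = 1/(1/R2 + 1/L) = 0.1259 + j17.53 Ω.
Step 4 — Series with R1: Z_total = R1 + (R2 || L) = 345.1 + j17.53 Ω = 345.6∠2.9° Ω.

Z = 345.1 + j17.53 Ω = 345.6∠2.9° Ω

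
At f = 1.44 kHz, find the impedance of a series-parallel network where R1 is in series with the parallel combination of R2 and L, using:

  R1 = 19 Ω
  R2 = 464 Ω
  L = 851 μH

Step 1 — Angular frequency: ω = 2π·f = 2π·1440 = 9048 rad/s.
Step 2 — Component impedances:
  R1: Z = R = 19 Ω
  R2: Z = R = 464 Ω
  L: Z = jωL = j·9048·0.000851 = 0 + j7.7 Ω
Step 3 — Parallel branch: R2 || L = 1/(1/R2 + 1/L) = 0.1277 + j7.698 Ω.
Step 4 — Series with R1: Z_total = R1 + (R2 || L) = 19.13 + j7.698 Ω = 20.62∠21.9° Ω.

Z = 19.13 + j7.698 Ω = 20.62∠21.9° Ω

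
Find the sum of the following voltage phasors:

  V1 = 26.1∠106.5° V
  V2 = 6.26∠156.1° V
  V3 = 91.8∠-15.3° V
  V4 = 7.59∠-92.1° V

Step 1 — Convert each phasor to rectangular form:
  V1 = 26.1·(cos(106.5°) + j·sin(106.5°)) = -7.413 + j25.03 V
  V2 = 6.26·(cos(156.1°) + j·sin(156.1°)) = -5.723 + j2.536 V
  V3 = 91.8·(cos(-15.3°) + j·sin(-15.3°)) = 88.55 - j24.22 V
  V4 = 7.59·(cos(-92.1°) + j·sin(-92.1°)) = -0.2781 - j7.585 V
Step 2 — Sum components: V_total = 75.13 - j4.247 V.
Step 3 — Convert to polar: |V_total| = 75.25 V, ∠V_total = -3.2°.

V_total = 75.25∠-3.2° V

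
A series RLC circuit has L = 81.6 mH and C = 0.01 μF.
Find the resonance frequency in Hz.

Step 1 — Resonance condition Im(Z)=0 gives ω₀ = 1/√(LC).
Step 2 — ω₀ = 1/√(0.0816·1e-08) = 3.501e+04 rad/s.
Step 3 — f₀ = ω₀/(2π) = 5572 Hz.

f₀ = 5572 Hz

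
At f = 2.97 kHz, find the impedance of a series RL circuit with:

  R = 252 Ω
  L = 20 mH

Step 1 — Angular frequency: ω = 2π·f = 2π·2970 = 1.866e+04 rad/s.
Step 2 — Component impedances:
  R: Z = R = 252 Ω
  L: Z = jωL = j·1.866e+04·0.02 = 0 + j373.2 Ω
Step 3 — Series combination: Z_total = R + L = 252 + j373.2 Ω = 450.3∠56.0° Ω.

Z = 252 + j373.2 Ω = 450.3∠56.0° Ω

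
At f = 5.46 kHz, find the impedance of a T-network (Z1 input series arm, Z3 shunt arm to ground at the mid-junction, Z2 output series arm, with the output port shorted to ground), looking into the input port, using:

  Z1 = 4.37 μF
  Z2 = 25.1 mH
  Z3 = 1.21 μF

Step 1 — Angular frequency: ω = 2π·f = 2π·5460 = 3.431e+04 rad/s.
Step 2 — Component impedances:
  Z1: Z = 1/(jωC) = -j/(ω·C) = 0 - j6.67 Ω
  Z2: Z = jωL = j·3.431e+04·0.0251 = 0 + j861.1 Ω
  Z3: Z = 1/(jωC) = -j/(ω·C) = 0 - j24.09 Ω
Step 3 — With the output port shorted to ground, the output series arm Z2 runs from the junction to ground; the shunt arm Z3 also runs from the junction to ground. They appear in parallel: Z3 || Z2 = 0 - j24.78 Ω.
Step 4 — Series with input arm Z1: Z_in = Z1 + (Z3 || Z2) = 0 - j31.45 Ω = 31.45∠-90.0° Ω.

Z = 0 - j31.45 Ω = 31.45∠-90.0° Ω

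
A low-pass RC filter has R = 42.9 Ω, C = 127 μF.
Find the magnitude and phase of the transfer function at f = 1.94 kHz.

Step 1 — Angular frequency: ω = 2π·1940 = 1.219e+04 rad/s.
Step 2 — Transfer function: H(jω) = 1/(1 + jωRC).
Step 3 — Denominator: 1 + jωRC = 1 + j·1.219e+04·42.9·0.000127 = 1 + j66.41.
Step 4 — H = 0.0002267 - j0.01505.
Step 5 — Magnitude: |H| = 0.01506 (-36.4 dB); phase: φ = -89.1°.

|H| = 0.01506 (-36.4 dB), φ = -89.1°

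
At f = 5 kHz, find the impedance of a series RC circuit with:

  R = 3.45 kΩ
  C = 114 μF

Step 1 — Angular frequency: ω = 2π·f = 2π·5000 = 3.142e+04 rad/s.
Step 2 — Component impedances:
  R: Z = R = 3450 Ω
  C: Z = 1/(jωC) = -j/(ω·C) = 0 - j0.2792 Ω
Step 3 — Series combination: Z_total = R + C = 3450 - j0.2792 Ω = 3450∠-0.0° Ω.

Z = 3450 - j0.2792 Ω = 3450∠-0.0° Ω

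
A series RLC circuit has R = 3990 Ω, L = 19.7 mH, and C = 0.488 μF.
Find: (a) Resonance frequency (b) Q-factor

Step 1 — Resonance condition Im(Z)=0 gives ω₀ = 1/√(LC).
Step 2 — ω₀ = 1/√(0.0197·4.88e-07) = 1.02e+04 rad/s.
Step 3 — f₀ = ω₀/(2π) = 1623 Hz.
Step 4 — Series Q: Q = ω₀L/R = 1.02e+04·0.0197/3990 = 0.05036.

(a) f₀ = 1623 Hz  (b) Q = 0.05036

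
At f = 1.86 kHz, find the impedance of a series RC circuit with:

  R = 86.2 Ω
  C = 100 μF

Step 1 — Angular frequency: ω = 2π·f = 2π·1860 = 1.169e+04 rad/s.
Step 2 — Component impedances:
  R: Z = R = 86.2 Ω
  C: Z = 1/(jωC) = -j/(ω·C) = 0 - j0.8557 Ω
Step 3 — Series combination: Z_total = R + C = 86.2 - j0.8557 Ω = 86.2∠-0.6° Ω.

Z = 86.2 - j0.8557 Ω = 86.2∠-0.6° Ω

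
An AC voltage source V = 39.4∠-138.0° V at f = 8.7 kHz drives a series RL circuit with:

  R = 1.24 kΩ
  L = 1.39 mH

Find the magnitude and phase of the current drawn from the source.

Step 1 — Angular frequency: ω = 2π·f = 2π·8700 = 5.466e+04 rad/s.
Step 2 — Component impedances:
  R: Z = R = 1240 Ω
  L: Z = jωL = j·5.466e+04·0.00139 = 0 + j75.98 Ω
Step 3 — Series combination: Z_total = R + L = 1240 + j75.98 Ω = 1242∠3.5° Ω.
Step 4 — Source phasor: V = 39.4∠-138.0° V = -29.28 - j26.36 V.
Step 5 — Ohm's law: I = V / Z_total = (-29.28 - j26.36) / (1240 + j75.98) = -0.02482 - j0.01974 A.
Step 6 — Convert to polar: |I| = 0.03171 A, ∠I = -141.5°.

I = 0.03171∠-141.5° A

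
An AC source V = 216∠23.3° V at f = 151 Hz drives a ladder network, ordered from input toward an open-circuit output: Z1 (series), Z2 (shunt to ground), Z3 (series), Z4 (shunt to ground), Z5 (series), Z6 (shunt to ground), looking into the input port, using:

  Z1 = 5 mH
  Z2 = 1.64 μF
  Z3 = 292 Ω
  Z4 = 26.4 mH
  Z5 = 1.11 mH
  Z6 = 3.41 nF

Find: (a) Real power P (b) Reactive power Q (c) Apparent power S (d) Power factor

Step 1 — Angular frequency: ω = 2π·f = 2π·151 = 948.8 rad/s.
Step 2 — Component impedances:
  Z1: Z = jωL = j·948.8·0.005 = 0 + j4.744 Ω
  Z2: Z = 1/(jωC) = -j/(ω·C) = 0 - j642.7 Ω
  Z3: Z = R = 292 Ω
  Z4: Z = jωL = j·948.8·0.0264 = 0 + j25.05 Ω
  Z5: Z = jωL = j·948.8·0.00111 = 0 + j1.053 Ω
  Z6: Z = 1/(jωC) = -j/(ω·C) = 0 - j3.091e+05 Ω
Step 3 — Ladder network (open output): work backward from the far end, alternating series and parallel combinations. Z_in = 258.4 - j91.36 Ω = 274.1∠-19.5° Ω.
Step 4 — Source phasor: V = 216∠23.3° V = 198.4 + j85.44 V.
Step 5 — Current: I = V / Z = 0.5785 + j0.5352 A = 0.7881∠42.8° A.
Step 6 — Complex power: S = V·I* = 160.5 - j56.74 VA.
Step 7 — Real power: P = Re(S) = 160.5 W.
Step 8 — Reactive power: Q = Im(S) = -56.74 VAR.
Step 9 — Apparent power: |S| = 170.2 VA.
Step 10 — Power factor: PF = P/|S| = 0.9428 (leading).

(a) P = 160.5 W  (b) Q = -56.74 VAR  (c) S = 170.2 VA  (d) PF = 0.9428 (leading)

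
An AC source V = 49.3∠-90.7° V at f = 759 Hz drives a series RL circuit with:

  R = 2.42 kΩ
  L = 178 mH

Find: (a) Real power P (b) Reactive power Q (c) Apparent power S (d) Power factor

Step 1 — Angular frequency: ω = 2π·f = 2π·759 = 4769 rad/s.
Step 2 — Component impedances:
  R: Z = R = 2420 Ω
  L: Z = jωL = j·4769·0.178 = 0 + j848.9 Ω
Step 3 — Series combination: Z_total = R + L = 2420 + j848.9 Ω = 2565∠19.3° Ω.
Step 4 — Source phasor: V = 49.3∠-90.7° V = -0.6023 - j49.3 V.
Step 5 — Current: I = V / Z = -0.006584 - j0.01806 A = 0.01922∠-110.0° A.
Step 6 — Complex power: S = V·I* = 0.8943 + j0.3137 VA.
Step 7 — Real power: P = Re(S) = 0.8943 W.
Step 8 — Reactive power: Q = Im(S) = 0.3137 VAR.
Step 9 — Apparent power: |S| = 0.9477 VA.
Step 10 — Power factor: PF = P/|S| = 0.9436 (lagging).

(a) P = 0.8943 W  (b) Q = 0.3137 VAR  (c) S = 0.9477 VA  (d) PF = 0.9436 (lagging)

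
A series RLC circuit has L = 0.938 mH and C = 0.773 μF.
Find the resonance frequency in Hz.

Step 1 — Resonance condition Im(Z)=0 gives ω₀ = 1/√(LC).
Step 2 — ω₀ = 1/√(0.000938·7.73e-07) = 3.714e+04 rad/s.
Step 3 — f₀ = ω₀/(2π) = 5911 Hz.

f₀ = 5911 Hz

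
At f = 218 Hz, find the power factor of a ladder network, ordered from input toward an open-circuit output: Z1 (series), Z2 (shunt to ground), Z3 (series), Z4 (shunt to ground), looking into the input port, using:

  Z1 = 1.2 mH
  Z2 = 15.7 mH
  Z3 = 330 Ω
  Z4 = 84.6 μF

Step 1 — Angular frequency: ω = 2π·f = 2π·218 = 1370 rad/s.
Step 2 — Component impedances:
  Z1: Z = jωL = j·1370·0.0012 = 0 + j1.644 Ω
  Z2: Z = jωL = j·1370·0.0157 = 0 + j21.5 Ω
  Z3: Z = R = 330 Ω
  Z4: Z = 1/(jωC) = -j/(ω·C) = 0 - j8.63 Ω
Step 3 — Ladder network (open output): work backward from the far end, alternating series and parallel combinations. Z_in = 1.399 + j23.09 Ω = 23.14∠86.5° Ω.
Step 4 — Power factor: PF = cos(φ) = Re(Z)/|Z| = 1.3993/23.136 = 0.06048.
Step 5 — Type: Im(Z) = 23.09 ⇒ lagging (phase φ = 86.5°).

PF = 0.06048 (lagging, φ = 86.5°)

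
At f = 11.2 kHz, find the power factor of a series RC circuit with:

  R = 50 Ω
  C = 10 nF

Step 1 — Angular frequency: ω = 2π·f = 2π·1.12e+04 = 7.037e+04 rad/s.
Step 2 — Component impedances:
  R: Z = R = 50 Ω
  C: Z = 1/(jωC) = -j/(ω·C) = 0 - j1421 Ω
Step 3 — Series combination: Z_total = R + C = 50 - j1421 Ω = 1422∠-88.0° Ω.
Step 4 — Power factor: PF = cos(φ) = Re(Z)/|Z| = 50/1422 = 0.03516.
Step 5 — Type: Im(Z) = -1421 ⇒ leading (phase φ = -88.0°).

PF = 0.03516 (leading, φ = -88.0°)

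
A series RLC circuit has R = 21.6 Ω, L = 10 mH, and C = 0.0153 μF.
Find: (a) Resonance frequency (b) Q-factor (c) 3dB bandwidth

Step 1 — Resonance condition Im(Z)=0 gives ω₀ = 1/√(LC).
Step 2 — ω₀ = 1/√(0.01·1.53e-08) = 8.085e+04 rad/s.
Step 3 — f₀ = ω₀/(2π) = 1.287e+04 Hz.
Step 4 — Series Q: Q = ω₀L/R = 8.085e+04·0.01/21.6 = 37.43.
Step 5 — 3dB bandwidth: Δω = ω₀/Q = 2160 rad/s; BW = Δω/(2π) = 343.8 Hz.

(a) f₀ = 1.287e+04 Hz  (b) Q = 37.43  (c) BW = 343.8 Hz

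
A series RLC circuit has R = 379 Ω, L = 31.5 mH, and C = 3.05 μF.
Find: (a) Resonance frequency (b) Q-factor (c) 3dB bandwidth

Step 1 — Resonance: ω₀ = 1/√(LC) = 1/√(0.0315·3.05e-06) = 3226 rad/s.
Step 2 — f₀ = ω₀/(2π) = 513.5 Hz.
Step 3 — Series Q: Q = ω₀L/R = 3226·0.0315/379 = 0.2681.
Step 4 — Bandwidth: Δω = ω₀/Q = 1.203e+04 rad/s; BW = Δω/(2π) = 1915 Hz.

(a) f₀ = 513.5 Hz  (b) Q = 0.2681  (c) BW = 1915 Hz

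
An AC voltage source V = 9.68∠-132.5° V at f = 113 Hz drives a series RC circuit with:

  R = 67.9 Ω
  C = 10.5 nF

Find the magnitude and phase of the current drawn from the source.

Step 1 — Angular frequency: ω = 2π·f = 2π·113 = 710 rad/s.
Step 2 — Component impedances:
  R: Z = R = 67.9 Ω
  C: Z = 1/(jωC) = -j/(ω·C) = 0 - j1.341e+05 Ω
Step 3 — Series combination: Z_total = R + C = 67.9 - j1.341e+05 Ω = 1.341e+05∠-90.0° Ω.
Step 4 — Source phasor: V = 9.68∠-132.5° V = -6.54 - j7.137 V.
Step 5 — Ohm's law: I = V / Z_total = (-6.54 - j7.137) / (67.9 - j1.341e+05) = 5.318e-05 - j4.878e-05 A.
Step 6 — Convert to polar: |I| = 7.216e-05 A, ∠I = -42.5°.

I = 7.216e-05∠-42.5° A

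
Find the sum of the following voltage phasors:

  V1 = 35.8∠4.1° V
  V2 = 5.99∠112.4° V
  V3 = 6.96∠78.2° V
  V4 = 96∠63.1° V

Step 1 — Convert each phasor to rectangular form:
  V1 = 35.8·(cos(4.1°) + j·sin(4.1°)) = 35.71 + j2.56 V
  V2 = 5.99·(cos(112.4°) + j·sin(112.4°)) = -2.283 + j5.538 V
  V3 = 6.96·(cos(78.2°) + j·sin(78.2°)) = 1.423 + j6.813 V
  V4 = 96·(cos(63.1°) + j·sin(63.1°)) = 43.43 + j85.61 V
Step 2 — Sum components: V_total = 78.28 + j100.5 V.
Step 3 — Convert to polar: |V_total| = 127.4 V, ∠V_total = 52.1°.

V_total = 127.4∠52.1° V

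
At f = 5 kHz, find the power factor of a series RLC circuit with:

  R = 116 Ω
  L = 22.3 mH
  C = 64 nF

Step 1 — Angular frequency: ω = 2π·f = 2π·5000 = 3.142e+04 rad/s.
Step 2 — Component impedances:
  R: Z = R = 116 Ω
  L: Z = jωL = j·3.142e+04·0.0223 = 0 + j700.6 Ω
  C: Z = 1/(jωC) = -j/(ω·C) = 0 - j497.4 Ω
Step 3 — Series combination: Z_total = R + L + C = 116 + j203.2 Ω = 234∠60.3° Ω.
Step 4 — Power factor: PF = cos(φ) = Re(Z)/|Z| = 116/234 = 0.4957.
Step 5 — Type: Im(Z) = 203.2 ⇒ lagging (phase φ = 60.3°).

PF = 0.4957 (lagging, φ = 60.3°)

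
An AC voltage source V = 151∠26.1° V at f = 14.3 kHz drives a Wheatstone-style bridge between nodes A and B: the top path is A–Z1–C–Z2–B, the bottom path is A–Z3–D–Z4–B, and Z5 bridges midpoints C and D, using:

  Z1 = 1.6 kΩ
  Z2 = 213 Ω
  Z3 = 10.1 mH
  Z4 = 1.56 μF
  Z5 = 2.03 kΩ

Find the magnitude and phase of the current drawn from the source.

Step 1 — Angular frequency: ω = 2π·f = 2π·1.43e+04 = 8.985e+04 rad/s.
Step 2 — Component impedances:
  Z1: Z = R = 1600 Ω
  Z2: Z = R = 213 Ω
  Z3: Z = jωL = j·8.985e+04·0.0101 = 0 + j907.5 Ω
  Z4: Z = 1/(jωC) = -j/(ω·C) = 0 - j7.134 Ω
  Z5: Z = R = 2030 Ω
Step 3 — Bridge requires nodal analysis (the Z5 bridge couples midpoints C and D, so the two paths cannot be reduced to a simple series/parallel combination). Setting node B to ground and injecting 1 A at node A, the 3-node admittance system at A, C, D solves to V_A = Z_AB = 361.4 + j718.6 Ω = 804.3∠63.3° Ω.
Step 4 — Source phasor: V = 151∠26.1° V = 135.6 + j66.43 V.
Step 5 — Ohm's law: I = V / Z_total = (135.6 + j66.43) / (361.4 + j718.6) = 0.1495 - j0.1135 A.
Step 6 — Convert to polar: |I| = 0.1877 A, ∠I = -37.2°.

I = 0.1877∠-37.2° A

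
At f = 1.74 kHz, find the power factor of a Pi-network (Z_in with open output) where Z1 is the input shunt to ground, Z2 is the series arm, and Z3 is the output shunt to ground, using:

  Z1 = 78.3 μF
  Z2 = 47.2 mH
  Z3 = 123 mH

Step 1 — Angular frequency: ω = 2π·f = 2π·1740 = 1.093e+04 rad/s.
Step 2 — Component impedances:
  Z1: Z = 1/(jωC) = -j/(ω·C) = 0 - j1.168 Ω
  Z2: Z = jωL = j·1.093e+04·0.0472 = 0 + j516 Ω
  Z3: Z = jωL = j·1.093e+04·0.123 = 0 + j1345 Ω
Step 3 — With open output, the series arm Z2 and the output shunt Z3 appear in series to ground: Z2 + Z3 = 0 + j1861 Ω.
Step 4 — Parallel with input shunt Z1: Z_in = Z1 || (Z2 + Z3) = 0 - j1.169 Ω = 1.169∠-90.0° Ω.
Step 5 — Power factor: PF = cos(φ) = Re(Z)/|Z| = 0/1.169 = 0.
Step 6 — Type: Im(Z) = -1.169 ⇒ leading (phase φ = -90.0°).

PF = 0 (leading, φ = -90.0°)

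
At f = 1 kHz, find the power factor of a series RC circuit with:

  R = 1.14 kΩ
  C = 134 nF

Step 1 — Angular frequency: ω = 2π·f = 2π·1000 = 6283 rad/s.
Step 2 — Component impedances:
  R: Z = R = 1140 Ω
  C: Z = 1/(jωC) = -j/(ω·C) = 0 - j1188 Ω
Step 3 — Series combination: Z_total = R + C = 1140 - j1188 Ω = 1646∠-46.2° Ω.
Step 4 — Power factor: PF = cos(φ) = Re(Z)/|Z| = 1140/1646.3 = 0.6925.
Step 5 — Type: Im(Z) = -1188 ⇒ leading (phase φ = -46.2°).

PF = 0.6925 (leading, φ = -46.2°)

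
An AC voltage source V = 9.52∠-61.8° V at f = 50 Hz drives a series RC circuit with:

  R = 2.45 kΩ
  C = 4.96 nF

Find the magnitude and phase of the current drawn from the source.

Step 1 — Angular frequency: ω = 2π·f = 2π·50 = 314.2 rad/s.
Step 2 — Component impedances:
  R: Z = R = 2450 Ω
  C: Z = 1/(jωC) = -j/(ω·C) = 0 - j6.418e+05 Ω
Step 3 — Series combination: Z_total = R + C = 2450 - j6.418e+05 Ω = 6.418e+05∠-89.8° Ω.
Step 4 — Source phasor: V = 9.52∠-61.8° V = 4.499 - j8.39 V.
Step 5 — Ohm's law: I = V / Z_total = (4.499 - j8.39) / (2450 - j6.418e+05) = 1.31e-05 + j6.96e-06 A.
Step 6 — Convert to polar: |I| = 1.483e-05 A, ∠I = 28.0°.

I = 1.483e-05∠28.0° A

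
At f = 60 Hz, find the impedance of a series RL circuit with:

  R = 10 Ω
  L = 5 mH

Step 1 — Angular frequency: ω = 2π·f = 2π·60 = 377 rad/s.
Step 2 — Component impedances:
  R: Z = R = 10 Ω
  L: Z = jωL = j·377·0.005 = 0 + j1.885 Ω
Step 3 — Series combination: Z_total = R + L = 10 + j1.885 Ω = 10.18∠10.7° Ω.

Z = 10 + j1.885 Ω = 10.18∠10.7° Ω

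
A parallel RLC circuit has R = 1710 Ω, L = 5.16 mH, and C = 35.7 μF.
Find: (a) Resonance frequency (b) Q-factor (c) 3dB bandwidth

Step 1 — Resonance: ω₀ = 1/√(LC) = 1/√(0.00516·3.57e-05) = 2330 rad/s.
Step 2 — f₀ = ω₀/(2π) = 370.8 Hz.
Step 3 — Parallel Q: Q = R/(ω₀L) = 1710/(2330·0.00516) = 142.2.
Step 4 — Bandwidth: Δω = ω₀/Q = 16.38 rad/s; BW = Δω/(2π) = 2.607 Hz.

(a) f₀ = 370.8 Hz  (b) Q = 142.2  (c) BW = 2.607 Hz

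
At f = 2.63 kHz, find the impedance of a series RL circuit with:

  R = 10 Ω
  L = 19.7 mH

Step 1 — Angular frequency: ω = 2π·f = 2π·2630 = 1.652e+04 rad/s.
Step 2 — Component impedances:
  R: Z = R = 10 Ω
  L: Z = jωL = j·1.652e+04·0.0197 = 0 + j325.5 Ω
Step 3 — Series combination: Z_total = R + L = 10 + j325.5 Ω = 325.7∠88.2° Ω.

Z = 10 + j325.5 Ω = 325.7∠88.2° Ω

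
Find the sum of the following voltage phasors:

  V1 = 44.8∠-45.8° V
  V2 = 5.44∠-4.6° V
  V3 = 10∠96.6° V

Step 1 — Convert each phasor to rectangular form:
  V1 = 44.8·(cos(-45.8°) + j·sin(-45.8°)) = 31.23 - j32.12 V
  V2 = 5.44·(cos(-4.6°) + j·sin(-4.6°)) = 5.422 - j0.4363 V
  V3 = 10·(cos(96.6°) + j·sin(96.6°)) = -1.149 + j9.934 V
Step 2 — Sum components: V_total = 35.51 - j22.62 V.
Step 3 — Convert to polar: |V_total| = 42.1 V, ∠V_total = -32.5°.

V_total = 42.1∠-32.5° V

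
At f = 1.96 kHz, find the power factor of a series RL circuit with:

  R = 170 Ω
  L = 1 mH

Step 1 — Angular frequency: ω = 2π·f = 2π·1960 = 1.232e+04 rad/s.
Step 2 — Component impedances:
  R: Z = R = 170 Ω
  L: Z = jωL = j·1.232e+04·0.001 = 0 + j12.32 Ω
Step 3 — Series combination: Z_total = R + L = 170 + j12.32 Ω = 170.4∠4.1° Ω.
Step 4 — Power factor: PF = cos(φ) = Re(Z)/|Z| = 170/170.45 = 0.9974.
Step 5 — Type: Im(Z) = 12.32 ⇒ lagging (phase φ = 4.1°).

PF = 0.9974 (lagging, φ = 4.1°)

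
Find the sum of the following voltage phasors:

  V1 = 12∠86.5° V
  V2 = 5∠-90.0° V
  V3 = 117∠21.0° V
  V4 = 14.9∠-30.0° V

Step 1 — Convert each phasor to rectangular form:
  V1 = 12·(cos(86.5°) + j·sin(86.5°)) = 0.7326 + j11.98 V
  V2 = 5·(cos(-90.0°) + j·sin(-90.0°)) = 0 - j5 V
  V3 = 117·(cos(21.0°) + j·sin(21.0°)) = 109.2 + j41.93 V
  V4 = 14.9·(cos(-30.0°) + j·sin(-30.0°)) = 12.9 - j7.45 V
Step 2 — Sum components: V_total = 122.9 + j41.46 V.
Step 3 — Convert to polar: |V_total| = 129.7 V, ∠V_total = 18.6°.

V_total = 129.7∠18.6° V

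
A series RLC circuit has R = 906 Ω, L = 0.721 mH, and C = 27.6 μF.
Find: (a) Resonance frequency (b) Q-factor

Step 1 — Resonance condition Im(Z)=0 gives ω₀ = 1/√(LC).
Step 2 — ω₀ = 1/√(0.000721·2.76e-05) = 7089 rad/s.
Step 3 — f₀ = ω₀/(2π) = 1128 Hz.
Step 4 — Series Q: Q = ω₀L/R = 7089·0.000721/906 = 0.005641.

(a) f₀ = 1128 Hz  (b) Q = 0.005641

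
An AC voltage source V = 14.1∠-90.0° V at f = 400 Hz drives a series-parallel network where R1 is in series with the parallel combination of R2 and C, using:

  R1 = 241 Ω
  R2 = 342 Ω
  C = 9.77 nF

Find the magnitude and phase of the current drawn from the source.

Step 1 — Angular frequency: ω = 2π·f = 2π·400 = 2513 rad/s.
Step 2 — Component impedances:
  R1: Z = R = 241 Ω
  R2: Z = R = 342 Ω
  C: Z = 1/(jωC) = -j/(ω·C) = 0 - j4.073e+04 Ω
Step 3 — Parallel branch: R2 || C = 1/(1/R2 + 1/C) = 342 - j2.872 Ω.
Step 4 — Series with R1: Z_total = R1 + (R2 || C) = 583 - j2.872 Ω = 583∠-0.3° Ω.
Step 5 — Source phasor: V = 14.1∠-90.0° V = 0 - j14.1 V.
Step 6 — Ohm's law: I = V / Z_total = (0 - j14.1) / (583 - j2.872) = 0.0001191 - j0.02419 A.
Step 7 — Convert to polar: |I| = 0.02419 A, ∠I = -89.7°.

I = 0.02419∠-89.7° A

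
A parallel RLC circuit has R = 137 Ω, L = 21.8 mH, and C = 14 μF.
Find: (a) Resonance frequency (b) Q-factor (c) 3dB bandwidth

Step 1 — Resonance: ω₀ = 1/√(LC) = 1/√(0.0218·1.4e-05) = 1810 rad/s.
Step 2 — f₀ = ω₀/(2π) = 288.1 Hz.
Step 3 — Parallel Q: Q = R/(ω₀L) = 137/(1810·0.0218) = 3.472.
Step 4 — Bandwidth: Δω = ω₀/Q = 521.4 rad/s; BW = Δω/(2π) = 82.98 Hz.

(a) f₀ = 288.1 Hz  (b) Q = 3.472  (c) BW = 82.98 Hz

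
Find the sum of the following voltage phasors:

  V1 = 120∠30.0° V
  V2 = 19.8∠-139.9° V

Step 1 — Convert each phasor to rectangular form:
  V1 = 120·(cos(30.0°) + j·sin(30.0°)) = 103.9 + j60 V
  V2 = 19.8·(cos(-139.9°) + j·sin(-139.9°)) = -15.15 - j12.75 V
Step 2 — Sum components: V_total = 88.78 + j47.25 V.
Step 3 — Convert to polar: |V_total| = 100.6 V, ∠V_total = 28.0°.

V_total = 100.6∠28.0° V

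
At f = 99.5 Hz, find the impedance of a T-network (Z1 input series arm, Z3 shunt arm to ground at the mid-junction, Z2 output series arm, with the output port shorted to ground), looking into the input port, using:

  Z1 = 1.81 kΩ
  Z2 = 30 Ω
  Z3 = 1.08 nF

Step 1 — Angular frequency: ω = 2π·f = 2π·99.5 = 625.2 rad/s.
Step 2 — Component impedances:
  Z1: Z = R = 1810 Ω
  Z2: Z = R = 30 Ω
  Z3: Z = 1/(jωC) = -j/(ω·C) = 0 - j1.481e+06 Ω
Step 3 — With the output port shorted to ground, the output series arm Z2 runs from the junction to ground; the shunt arm Z3 also runs from the junction to ground. They appear in parallel: Z3 || Z2 = 30 - j0.0006077 Ω.
Step 4 — Series with input arm Z1: Z_in = Z1 + (Z3 || Z2) = 1840 - j0.0006077 Ω = 1840∠-0.0° Ω.

Z = 1840 - j0.0006077 Ω = 1840∠-0.0° Ω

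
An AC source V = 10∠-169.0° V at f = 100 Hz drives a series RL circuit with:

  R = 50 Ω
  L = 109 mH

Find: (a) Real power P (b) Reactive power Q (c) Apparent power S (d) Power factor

Step 1 — Angular frequency: ω = 2π·f = 2π·100 = 628.3 rad/s.
Step 2 — Component impedances:
  R: Z = R = 50 Ω
  L: Z = jωL = j·628.3·0.109 = 0 + j68.49 Ω
Step 3 — Series combination: Z_total = R + L = 50 + j68.49 Ω = 84.8∠53.9° Ω.
Step 4 — Source phasor: V = 10∠-169.0° V = -9.816 - j1.908 V.
Step 5 — Current: I = V / Z = -0.08643 + j0.08023 A = 0.1179∠137.1° A.
Step 6 — Complex power: S = V·I* = 0.6954 + j0.9525 VA.
Step 7 — Real power: P = Re(S) = 0.6954 W.
Step 8 — Reactive power: Q = Im(S) = 0.9525 VAR.
Step 9 — Apparent power: |S| = 1.179 VA.
Step 10 — Power factor: PF = P/|S| = 0.5896 (lagging).

(a) P = 0.6954 W  (b) Q = 0.9525 VAR  (c) S = 1.179 VA  (d) PF = 0.5896 (lagging)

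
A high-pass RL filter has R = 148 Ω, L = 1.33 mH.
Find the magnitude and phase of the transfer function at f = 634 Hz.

Step 1 — Angular frequency: ω = 2π·634 = 3984 rad/s.
Step 2 — Transfer function: H(jω) = jωL/(R + jωL).
Step 3 — Numerator jωL = j·5.298; denominator R + jωL = 148 + j5.298.
Step 4 — H = 0.00128 + j0.03575.
Step 5 — Magnitude: |H| = 0.03578 (-28.9 dB); phase: φ = 87.9°.

|H| = 0.03578 (-28.9 dB), φ = 87.9°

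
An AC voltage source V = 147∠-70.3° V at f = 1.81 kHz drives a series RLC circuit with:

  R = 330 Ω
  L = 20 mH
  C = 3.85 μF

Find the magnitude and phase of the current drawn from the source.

Step 1 — Angular frequency: ω = 2π·f = 2π·1810 = 1.137e+04 rad/s.
Step 2 — Component impedances:
  R: Z = R = 330 Ω
  L: Z = jωL = j·1.137e+04·0.02 = 0 + j227.5 Ω
  C: Z = 1/(jωC) = -j/(ω·C) = 0 - j22.84 Ω
Step 3 — Series combination: Z_total = R + L + C = 330 + j204.6 Ω = 388.3∠31.8° Ω.
Step 4 — Source phasor: V = 147∠-70.3° V = 49.55 - j138.4 V.
Step 5 — Ohm's law: I = V / Z_total = (49.55 - j138.4) / (330 + j204.6) = -0.07936 - j0.3702 A.
Step 6 — Convert to polar: |I| = 0.3786 A, ∠I = -102.1°.

I = 0.3786∠-102.1° A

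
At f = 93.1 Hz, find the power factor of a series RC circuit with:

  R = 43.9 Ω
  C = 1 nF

Step 1 — Angular frequency: ω = 2π·f = 2π·93.1 = 585 rad/s.
Step 2 — Component impedances:
  R: Z = R = 43.9 Ω
  C: Z = 1/(jωC) = -j/(ω·C) = 0 - j1.71e+06 Ω
Step 3 — Series combination: Z_total = R + C = 43.9 - j1.71e+06 Ω = 1.71e+06∠-90.0° Ω.
Step 4 — Power factor: PF = cos(φ) = Re(Z)/|Z| = 43.9/1.7095e+06 = 2.568e-05.
Step 5 — Type: Im(Z) = -1.71e+06 ⇒ leading (phase φ = -90.0°).

PF = 2.568e-05 (leading, φ = -90.0°)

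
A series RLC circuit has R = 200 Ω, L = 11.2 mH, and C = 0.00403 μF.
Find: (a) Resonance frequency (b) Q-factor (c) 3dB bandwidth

Step 1 — Resonance condition Im(Z)=0 gives ω₀ = 1/√(LC).
Step 2 — ω₀ = 1/√(0.0112·4.03e-09) = 1.488e+05 rad/s.
Step 3 — f₀ = ω₀/(2π) = 2.369e+04 Hz.
Step 4 — Series Q: Q = ω₀L/R = 1.488e+05·0.0112/200 = 8.335.
Step 5 — 3dB bandwidth: Δω = ω₀/Q = 1.786e+04 rad/s; BW = Δω/(2π) = 2842 Hz.

(a) f₀ = 2.369e+04 Hz  (b) Q = 8.335  (c) BW = 2842 Hz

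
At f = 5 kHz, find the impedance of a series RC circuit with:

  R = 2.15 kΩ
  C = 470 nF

Step 1 — Angular frequency: ω = 2π·f = 2π·5000 = 3.142e+04 rad/s.
Step 2 — Component impedances:
  R: Z = R = 2150 Ω
  C: Z = 1/(jωC) = -j/(ω·C) = 0 - j67.73 Ω
Step 3 — Series combination: Z_total = R + C = 2150 - j67.73 Ω = 2151∠-1.8° Ω.

Z = 2150 - j67.73 Ω = 2151∠-1.8° Ω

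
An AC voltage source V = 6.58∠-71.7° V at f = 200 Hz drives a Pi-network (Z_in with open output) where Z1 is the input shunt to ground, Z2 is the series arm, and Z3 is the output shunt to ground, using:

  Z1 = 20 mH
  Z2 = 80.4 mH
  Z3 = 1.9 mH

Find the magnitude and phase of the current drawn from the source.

Step 1 — Angular frequency: ω = 2π·f = 2π·200 = 1257 rad/s.
Step 2 — Component impedances:
  Z1: Z = jωL = j·1257·0.02 = 0 + j25.13 Ω
  Z2: Z = jωL = j·1257·0.0804 = 0 + j101 Ω
  Z3: Z = jωL = j·1257·0.0019 = 0 + j2.388 Ω
Step 3 — With open output, the series arm Z2 and the output shunt Z3 appear in series to ground: Z2 + Z3 = 0 + j103.4 Ω.
Step 4 — Parallel with input shunt Z1: Z_in = Z1 || (Z2 + Z3) = 0 + j20.22 Ω = 20.22∠90.0° Ω.
Step 5 — Source phasor: V = 6.58∠-71.7° V = 2.066 - j6.247 V.
Step 6 — Ohm's law: I = V / Z_total = (2.066 - j6.247) / (0 + j20.22) = -0.309 - j0.1022 A.
Step 7 — Convert to polar: |I| = 0.3254 A, ∠I = -161.7°.

I = 0.3254∠-161.7° A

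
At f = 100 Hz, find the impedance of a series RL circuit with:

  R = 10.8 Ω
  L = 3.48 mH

Step 1 — Angular frequency: ω = 2π·f = 2π·100 = 628.3 rad/s.
Step 2 — Component impedances:
  R: Z = R = 10.8 Ω
  L: Z = jωL = j·628.3·0.00348 = 0 + j2.187 Ω
Step 3 — Series combination: Z_total = R + L = 10.8 + j2.187 Ω = 11.02∠11.4° Ω.

Z = 10.8 + j2.187 Ω = 11.02∠11.4° Ω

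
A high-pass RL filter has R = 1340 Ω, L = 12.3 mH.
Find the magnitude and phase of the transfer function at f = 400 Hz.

Step 1 — Angular frequency: ω = 2π·400 = 2513 rad/s.
Step 2 — Transfer function: H(jω) = jωL/(R + jωL).
Step 3 — Numerator jωL = j·30.91; denominator R + jωL = 1340 + j30.91.
Step 4 — H = 0.0005319 + j0.02306.
Step 5 — Magnitude: |H| = 0.02306 (-32.7 dB); phase: φ = 88.7°.

|H| = 0.02306 (-32.7 dB), φ = 88.7°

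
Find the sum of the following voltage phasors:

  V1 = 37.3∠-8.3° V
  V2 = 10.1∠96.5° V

Step 1 — Convert each phasor to rectangular form:
  V1 = 37.3·(cos(-8.3°) + j·sin(-8.3°)) = 36.91 - j5.384 V
  V2 = 10.1·(cos(96.5°) + j·sin(96.5°)) = -1.143 + j10.04 V
Step 2 — Sum components: V_total = 35.77 + j4.651 V.
Step 3 — Convert to polar: |V_total| = 36.07 V, ∠V_total = 7.4°.

V_total = 36.07∠7.4° V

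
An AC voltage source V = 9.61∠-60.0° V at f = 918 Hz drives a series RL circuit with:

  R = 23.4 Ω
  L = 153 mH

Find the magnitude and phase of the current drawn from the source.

Step 1 — Angular frequency: ω = 2π·f = 2π·918 = 5768 rad/s.
Step 2 — Component impedances:
  R: Z = R = 23.4 Ω
  L: Z = jωL = j·5768·0.153 = 0 + j882.5 Ω
Step 3 — Series combination: Z_total = R + L = 23.4 + j882.5 Ω = 882.8∠88.5° Ω.
Step 4 — Source phasor: V = 9.61∠-60.0° V = 4.805 - j8.323 V.
Step 5 — Ohm's law: I = V / Z_total = (4.805 - j8.323) / (23.4 + j882.5) = -0.00928 - j0.005691 A.
Step 6 — Convert to polar: |I| = 0.01089 A, ∠I = -148.5°.

I = 0.01089∠-148.5° A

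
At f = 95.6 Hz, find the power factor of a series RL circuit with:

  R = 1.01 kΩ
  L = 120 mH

Step 1 — Angular frequency: ω = 2π·f = 2π·95.6 = 600.7 rad/s.
Step 2 — Component impedances:
  R: Z = R = 1010 Ω
  L: Z = jωL = j·600.7·0.12 = 0 + j72.08 Ω
Step 3 — Series combination: Z_total = R + L = 1010 + j72.08 Ω = 1013∠4.1° Ω.
Step 4 — Power factor: PF = cos(φ) = Re(Z)/|Z| = 1010/1012.57 = 0.9975.
Step 5 — Type: Im(Z) = 72.08 ⇒ lagging (phase φ = 4.1°).

PF = 0.9975 (lagging, φ = 4.1°)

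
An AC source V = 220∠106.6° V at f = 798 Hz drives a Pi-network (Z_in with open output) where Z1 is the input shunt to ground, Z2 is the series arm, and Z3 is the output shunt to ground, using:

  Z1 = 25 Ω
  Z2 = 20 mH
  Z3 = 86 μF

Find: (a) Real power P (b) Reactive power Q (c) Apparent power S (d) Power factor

Step 1 — Angular frequency: ω = 2π·f = 2π·798 = 5014 rad/s.
Step 2 — Component impedances:
  Z1: Z = R = 25 Ω
  Z2: Z = jωL = j·5014·0.02 = 0 + j100.3 Ω
  Z3: Z = 1/(jωC) = -j/(ω·C) = 0 - j2.319 Ω
Step 3 — With open output, the series arm Z2 and the output shunt Z3 appear in series to ground: Z2 + Z3 = 0 + j97.96 Ω.
Step 4 — Parallel with input shunt Z1: Z_in = Z1 || (Z2 + Z3) = 23.47 + j5.99 Ω = 24.22∠14.3° Ω.
Step 5 — Source phasor: V = 220∠106.6° V = -62.85 + j210.8 V.
Step 6 — Current: I = V / Z = -0.3619 + j9.075 A = 9.082∠92.3° A.
Step 7 — Complex power: S = V·I* = 1936 + j494.1 VA.
Step 8 — Real power: P = Re(S) = 1936 W.
Step 9 — Reactive power: Q = Im(S) = 494.1 VAR.
Step 10 — Apparent power: |S| = 1998 VA.
Step 11 — Power factor: PF = P/|S| = 0.9689 (lagging).

(a) P = 1936 W  (b) Q = 494.1 VAR  (c) S = 1998 VA  (d) PF = 0.9689 (lagging)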